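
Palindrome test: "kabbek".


Word: "kabbek"
Reversed: "kebbak"
Forward == Backward? kabbek != kebbak
Palindrome = No


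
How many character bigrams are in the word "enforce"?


Word: "enforce" (length 7)
Number of 2-grams = length - 2 + 1 = 7 - 2 + 1
= 6


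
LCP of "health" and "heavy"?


Word 1: "health"
Word 2: "heavy"
Comparing from start:
  Pos 0: 'h' == 'h'
  Pos 1: 'e' == 'e'
  Pos 2: 'a' == 'a'
  Pos 3: 'l' != 'v' (stop)
LCP = "hea" (length 3)


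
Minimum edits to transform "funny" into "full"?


Word 1: "funny" (length 5)
Word 2: "full" (length 4)
One optimal edit sequence (insert/delete/substitute each cost 1):
  1. keep 'f'
  2. keep 'u'
  3. delete 'n'  (+1)
  4. substitute 'n' -> 'l'  (+1)
  5. substitute 'y' -> 'l'  (+1)
Total edit operations: 3
Edit distance = 3


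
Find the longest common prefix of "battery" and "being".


Word 1: "battery"
Word 2: "being"
Comparing from start:
  Pos 0: 'b' == 'b'
  Pos 1: 'a' != 'e' (stop)
LCP = "b" (length 1)


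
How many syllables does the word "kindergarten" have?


Word: "kindergarten"
Syllable breakdown: kin | der | gar | ten
Counting: 4 parts
= 4 syllables


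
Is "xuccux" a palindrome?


Word: "xuccux"
Reversed: "xuccux"
Forward == Backward? xuccux == xuccux
Palindrome = Yes


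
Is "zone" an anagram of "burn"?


Word 1: "burn" → sorted: bnru
Word 2: "zone" → sorted: enoz
Same letters? bnru != enoz
Anagram = No


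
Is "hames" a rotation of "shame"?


Word: "shame", Candidate: "hames"
Method: check if candidate is substring of word+word
"shameshame" contains "hames"? Yes
Is rotation = Yes


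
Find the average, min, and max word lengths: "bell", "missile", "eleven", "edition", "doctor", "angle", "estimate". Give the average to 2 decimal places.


Lengths: "bell"=4, "missile"=7, "eleven"=6, "edition"=7, "doctor"=6, "angle"=5, "estimate"=8
Sum = 43, Count = 7
Average = 43/7 = 6.14
= avg=6.14, min=4, max=8


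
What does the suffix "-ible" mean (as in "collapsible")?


Suffix: -ible
Example: collapsible (collapse + -ible, with a spelling change)
Meaning = capable of


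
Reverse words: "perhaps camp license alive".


Original: "perhaps camp license alive"
Words (1..n): perhaps | camp | license | alive
Reversed (n..1): alive | license | camp | perhaps
Result = "alive license camp perhaps"


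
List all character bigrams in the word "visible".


Word: "visible" (length 7)
Number of bigrams = 7 - 2 + 1 = 6
  Position 0: "vi"
  Position 1: "is"
  Position 2: "si"
  Position 3: "ib"
  Position 4: "bl"
  Position 5: "le"
Bigrams = "vi", "is", "si", "ib", "bl", "le"


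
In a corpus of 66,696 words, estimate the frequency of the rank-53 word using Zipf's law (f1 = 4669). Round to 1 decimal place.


Zipf's law: f(r) = f(1) / r
f(1) = 4669
f(53) = 4669 / 53
= 88.1 occurrences


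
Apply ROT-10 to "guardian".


Word: "guardian"
Shift: 10
Each letter → (letter + shift) mod 26:
  'g' (6) + 10 = 16 → 'q'
  'u' (20) + 10 = 4 → 'e'
  'a' (0) + 10 = 10 → 'k'
  'r' (17) + 10 = 1 → 'b'
  'd' (3) + 10 = 13 → 'n'
  'i' (8) + 10 = 18 → 's'
  'a' (0) + 10 = 10 → 'k'
  'n' (13) + 10 = 23 → 'x'
Result = "qekbnskx"


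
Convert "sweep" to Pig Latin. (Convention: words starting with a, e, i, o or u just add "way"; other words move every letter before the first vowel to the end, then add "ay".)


Word: "sweep"
Starts with consonant(s) → move to end, add 'ay'
Consonant cluster: "sw"
Pig Latin = "eepsway"


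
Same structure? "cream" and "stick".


Pattern of "cream": [0, 1, 2, 3, 4]
Pattern of "stick": [0, 1, 2, 3, 4]
Patterns match
Same pattern = Yes


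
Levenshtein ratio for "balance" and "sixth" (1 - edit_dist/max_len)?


Word 1: "balance" (length 7)
Word 2: "sixth" (length 5)
One optimal edit sequence:
  1. delete 'b'  (+1)
  2. delete 'a'  (+1)
  3. substitute 'l' -> 's'  (+1)
  4. substitute 'a' -> 'i'  (+1)
  5. substitute 'n' -> 'x'  (+1)
  6. substitute 'c' -> 't'  (+1)
  7. substitute 'e' -> 'h'  (+1)
Edit distance = 7
Max length = max(7, 5) = 7
Similarity = 1 - 7/7
= 0.0000


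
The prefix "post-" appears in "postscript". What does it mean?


Prefix: post-
Example: postscript (post- + script)
Meaning = after


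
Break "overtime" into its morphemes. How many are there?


Word: "overtime"
Morphemes: over- | time
Each morpheme carries meaning
= 2 morphemes


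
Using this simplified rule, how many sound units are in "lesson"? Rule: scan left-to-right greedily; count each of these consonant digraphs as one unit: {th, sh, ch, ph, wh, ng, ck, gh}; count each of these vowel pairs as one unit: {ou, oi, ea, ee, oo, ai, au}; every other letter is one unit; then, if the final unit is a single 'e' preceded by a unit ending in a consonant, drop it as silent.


Word: "lesson" (6 letters)
Left-to-right scan:
  [1] 'l' (letter)
  [2] 'e' (letter)
  [3] 's' (letter)
  [4] 's' (letter)
  [5] 'o' (letter)
  [6] 'n' (letter)
Units from scan: 6
Sound units = 6 units


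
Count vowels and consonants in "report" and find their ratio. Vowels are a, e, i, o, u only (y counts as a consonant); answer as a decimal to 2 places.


Word: "report"
Vowels (a,e,i,o,u): 2
Consonants: 4
Ratio = 2/4
= 0.50


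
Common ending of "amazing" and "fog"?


Word 1: "amazing"
Word 2: "fog"
Comparing from end:
  Pos -1: 'g' == 'g'
  Pos -2: 'n' != 'o' (stop)
LCS = "g" (length 1)


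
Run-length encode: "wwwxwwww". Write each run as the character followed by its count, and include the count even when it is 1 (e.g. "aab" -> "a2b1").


String: "wwwxwwww"
Scanning for consecutive runs:
  'w' x 3
  'x' x 1
  'w' x 4
RLE = "w3x1w4"


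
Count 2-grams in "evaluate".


Word: "evaluate" (length 8)
Number of 2-grams = length - 2 + 1 = 8 - 2 + 1
= 7


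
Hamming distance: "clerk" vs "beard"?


Comparing character by character (same length = 5):
  Pos 0: 'c' vs 'b' !=
  Pos 1: 'l' vs 'e' !=
  Pos 2: 'e' vs 'a' !=
  Pos 3: 'r' vs 'r' =
  Pos 4: 'k' vs 'd' !=
Hamming distance = 4


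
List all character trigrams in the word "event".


Word: "event" (length 5)
Number of trigrams = 5 - 3 + 1 = 3
  Position 0: "eve"
  Position 1: "ven"
  Position 2: "ent"
Trigrams = "eve", "ven", "ent"


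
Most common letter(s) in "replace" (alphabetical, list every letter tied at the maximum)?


Word: "replace"
Letter counts:
  'a': 1
  'c': 1
  'e': 2
  'l': 1
  'p': 1
  'r': 1
Maximum count = 2
Most frequent = 'e' (2 times each)


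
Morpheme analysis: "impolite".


Word: "impolite"
Morphemes: im- / polite
Each morpheme carries meaning
= 2 morphemes


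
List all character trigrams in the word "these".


Word: "these" (length 5)
Number of trigrams = 5 - 3 + 1 = 3
  Position 0: "the"
  Position 1: "hes"
  Position 2: "ese"
Trigrams = "the", "hes", "ese"


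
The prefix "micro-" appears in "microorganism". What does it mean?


Prefix: micro-
As in: microorganism -> micro- + organism
Meaning = small


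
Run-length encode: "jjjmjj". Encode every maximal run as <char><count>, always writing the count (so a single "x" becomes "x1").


String: "jjjmjj"
Scanning for consecutive runs:
  'j' x 3
  'm' x 1
  'j' x 2
RLE = "j3m1j2"


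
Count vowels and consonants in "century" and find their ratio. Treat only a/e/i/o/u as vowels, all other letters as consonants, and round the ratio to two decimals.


Word: "century"
Vowels (a,e,i,o,u): 2
Consonants: 5
Ratio = 2/5
= 0.40


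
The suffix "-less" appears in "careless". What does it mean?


Suffix: -less
Example: careless (care + -less)
Meaning = without


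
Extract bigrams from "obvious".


Word: "obvious" (length 7)
Number of bigrams = 7 - 2 + 1 = 6
  Position 0: "ob"
  Position 1: "bv"
  Position 2: "vi"
  Position 3: "io"
  Position 4: "ou"
  Position 5: "us"
Bigrams = "ob", "bv", "vi", "io", "ou", "us"


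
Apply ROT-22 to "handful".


Word: "handful"
Shift: 22
Each letter → (letter + shift) mod 26:
  'h' (7) + 22 = 3 → 'd'
  'a' (0) + 22 = 22 → 'w'
  'n' (13) + 22 = 9 → 'j'
  'd' (3) + 22 = 25 → 'z'
  'f' (5) + 22 = 1 → 'b'
  'u' (20) + 22 = 16 → 'q'
  'l' (11) + 22 = 7 → 'h'
Result = "dwjzbqh"


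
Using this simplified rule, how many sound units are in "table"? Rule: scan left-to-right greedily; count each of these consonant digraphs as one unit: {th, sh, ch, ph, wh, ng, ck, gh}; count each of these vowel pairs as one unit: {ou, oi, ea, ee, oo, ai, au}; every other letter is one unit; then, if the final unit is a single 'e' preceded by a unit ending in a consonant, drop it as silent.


Word: "table" (5 letters)
Left-to-right scan:
  (1) 't' (letter)
  (2) 'a' (letter)
  (3) 'b' (letter)
  (4) 'l' (letter)
  (5) 'e' (letter)
Units from scan: 5
Final unit is 'e' after a consonant -> drop as silent (-1)
Sound units = 4 units


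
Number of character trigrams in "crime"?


Word: "crime" (length 5)
Number of 3-grams = length - 3 + 1 = 5 - 3 + 1
= 3


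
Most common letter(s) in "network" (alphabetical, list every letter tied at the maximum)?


Word: "network"
Letter counts:
  'e': 1
  'k': 1
  'n': 1
  'o': 1
  'r': 1
  't': 1
  'w': 1
Maximum count = 1
Most frequent = 'e', 'k', 'n', 'o', 'r', 't', 'w' (1 time each)


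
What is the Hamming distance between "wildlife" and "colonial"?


Comparing character by character (same length = 8):
  Pos 0: 'w' vs 'c' !=
  Pos 1: 'i' vs 'o' !=
  Pos 2: 'l' vs 'l' =
  Pos 3: 'd' vs 'o' !=
  Pos 4: 'l' vs 'n' !=
  Pos 5: 'i' vs 'i' =
  Pos 6: 'f' vs 'a' !=
  Pos 7: 'e' vs 'l' !=
Hamming distance = 6


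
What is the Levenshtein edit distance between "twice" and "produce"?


Word 1: "twice" (length 5)
Word 2: "produce" (length 7)
One optimal edit sequence (insert/delete/substitute each cost 1):
  1. insert 'p'  (+1)
  2. insert 'r'  (+1)
  3. substitute 't' -> 'o'  (+1)
  4. substitute 'w' -> 'd'  (+1)
  5. substitute 'i' -> 'u'  (+1)
  6. keep 'c'
  7. keep 'e'
Total edit operations: 5
Edit distance = 5


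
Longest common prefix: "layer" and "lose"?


Word 1: "layer"
Word 2: "lose"
Comparing from start:
  Pos 0: 'l' == 'l'
  Pos 1: 'a' != 'o' (stop)
LCP = "l" (length 1)


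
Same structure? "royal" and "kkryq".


Pattern of "royal": [0, 1, 2, 3, 4]
Pattern of "kkryq": [0, 0, 1, 2, 3]
Patterns do not match
Same pattern = No


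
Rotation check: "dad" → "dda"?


Word: "dad", Candidate: "dda"
Method: check if candidate is substring of word+word
"daddad" contains "dda"? Yes
Is rotation = Yes


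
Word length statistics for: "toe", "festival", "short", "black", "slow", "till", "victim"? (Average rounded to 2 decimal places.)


Lengths: "toe"=3, "festival"=8, "short"=5, "black"=5, "slow"=4, "till"=4, "victim"=6
Sum = 35, Count = 7
Average = 35/7 = 5.00
= avg=5.00, min=3, max=8


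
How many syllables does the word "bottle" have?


Word: "bottle"
Syllable breakdown: bot-tle
Counting: 2 parts
= 2 syllables


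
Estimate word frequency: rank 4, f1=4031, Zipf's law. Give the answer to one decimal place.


Zipf's law: f(r) = f(1) / r
f(1) = 4031
f(4) = 4031 / 4
= 1007.8 occurrences


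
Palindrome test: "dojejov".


Word: "dojejov"
Reversed: "vojejod"
Forward == Backward? dojejov != vojejod
Palindrome = No


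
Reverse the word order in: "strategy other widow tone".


Original: "strategy other widow tone"
Words (1..n): strategy | other | widow | tone
Reversed (n..1): tone | widow | other | strategy
Result = "tone widow other strategy"


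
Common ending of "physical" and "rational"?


Word 1: "physical"
Word 2: "rational"
Comparing from end:
  Pos -1: 'l' == 'l'
  Pos -2: 'a' == 'a'
  Pos -3: 'c' != 'n' (stop)
LCS = "al" (length 2)


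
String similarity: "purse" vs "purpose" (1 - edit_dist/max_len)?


Word 1: "purse" (length 5)
Word 2: "purpose" (length 7)
One optimal edit sequence:
  1. keep 'p'
  2. keep 'u'
  3. keep 'r'
  4. insert 'p'  (+1)
  5. insert 'o'  (+1)
  6. keep 's'
  7. keep 'e'
Edit distance = 2
Max length = max(5, 7) = 7
Similarity = 1 - 2/7
= 0.7143


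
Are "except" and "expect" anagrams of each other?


Word 1: "except" → sorted: ceeptx
Word 2: "expect" → sorted: ceeptx
Same letters? ceeptx == ceeptx
Anagram = Yes


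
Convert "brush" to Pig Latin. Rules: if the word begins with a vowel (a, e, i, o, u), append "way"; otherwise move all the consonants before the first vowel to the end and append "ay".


Word: "brush"
Starts with consonant(s) → move to end, add 'ay'
Consonant cluster: "br"
Pig Latin = "ushbray"


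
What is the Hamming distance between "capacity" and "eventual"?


Comparing character by character (same length = 8):
  Pos 0: 'c' vs 'e' !=
  Pos 1: 'a' vs 'v' !=
  Pos 2: 'p' vs 'e' !=
  Pos 3: 'a' vs 'n' !=
  Pos 4: 'c' vs 't' !=
  Pos 5: 'i' vs 'u' !=
  Pos 6: 't' vs 'a' !=
  Pos 7: 'y' vs 'l' !=
Hamming distance = 8


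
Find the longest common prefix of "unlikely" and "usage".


Word 1: "unlikely"
Word 2: "usage"
Comparing from start:
  Pos 0: 'u' == 'u'
  Pos 1: 'n' != 's' (stop)
LCP = "u" (length 1)


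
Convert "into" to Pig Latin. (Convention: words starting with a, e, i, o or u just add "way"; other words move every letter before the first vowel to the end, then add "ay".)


Word: "into"
Starts with vowel → add 'way'
Pig Latin = "intoway"


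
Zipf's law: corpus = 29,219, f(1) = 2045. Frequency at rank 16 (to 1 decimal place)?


Zipf's law: f(r) = f(1) / r
f(1) = 2045
f(16) = 2045 / 16
= 127.8 occurrences


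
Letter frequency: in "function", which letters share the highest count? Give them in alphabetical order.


Word: "function"
Letter counts:
  'c': 1
  'f': 1
  'i': 1
  'n': 2
  'o': 1
  't': 1
  'u': 1
Maximum count = 2
Most frequent = 'n' (2 times each)


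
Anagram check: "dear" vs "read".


Word 1: "dear" → sorted: ader
Word 2: "read" → sorted: ader
Same letters? ader == ader
Anagram = Yes


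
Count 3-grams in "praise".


Word: "praise" (length 6)
Number of 3-grams = length - 3 + 1 = 6 - 3 + 1
= 4


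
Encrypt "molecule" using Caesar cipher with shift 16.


Word: "molecule"
Shift: 16
Each letter → (letter + shift) mod 26:
  'm' (12) + 16 = 2 → 'c'
  'o' (14) + 16 = 4 → 'e'
  'l' (11) + 16 = 1 → 'b'
  'e' (4) + 16 = 20 → 'u'
  'c' (2) + 16 = 18 → 's'
  'u' (20) + 16 = 10 → 'k'
  'l' (11) + 16 = 1 → 'b'
  'e' (4) + 16 = 20 → 'u'
Result = "cebuskbu"


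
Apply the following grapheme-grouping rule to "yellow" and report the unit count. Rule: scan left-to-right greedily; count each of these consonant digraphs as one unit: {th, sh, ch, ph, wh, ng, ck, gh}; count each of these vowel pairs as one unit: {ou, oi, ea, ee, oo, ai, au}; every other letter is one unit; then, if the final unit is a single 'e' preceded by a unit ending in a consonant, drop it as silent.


Word: "yellow" (6 letters)
Left-to-right scan:
  (1) 'y' (letter)
  (2) 'e' (letter)
  (3) 'l' (letter)
  (4) 'l' (letter)
  (5) 'o' (letter)
  (6) 'w' (letter)
Units from scan: 6
Sound units = 6 units


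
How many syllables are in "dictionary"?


Word: "dictionary"
Syllable breakdown: dic-tion-ar-y
Counting: 4 parts
= 4 syllables


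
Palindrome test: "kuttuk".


Word: "kuttuk"
Reversed: "kuttuk"
Forward == Backward? kuttuk == kuttuk
Palindrome = Yes


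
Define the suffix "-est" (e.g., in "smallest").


Suffix: -est
Example: smallest = small + -est
Meaning = most


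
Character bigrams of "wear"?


Word: "wear" (length 4)
Number of bigrams = 4 - 2 + 1 = 3
  Position 0: "we"
  Position 1: "ea"
  Position 2: "ar"
Bigrams = "we", "ea", "ar"


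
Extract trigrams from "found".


Word: "found" (length 5)
Number of trigrams = 5 - 3 + 1 = 3
  Position 0: "fou"
  Position 1: "oun"
  Position 2: "und"
Trigrams = "fou", "oun", "und"


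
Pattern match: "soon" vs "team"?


Pattern of "soon": [0, 1, 1, 2]
Pattern of "team": [0, 1, 2, 3]
Patterns do not match
Same pattern = No


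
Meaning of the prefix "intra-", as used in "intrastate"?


Prefix: intra-
Example: intrastate (intra- + state)
Meaning = within


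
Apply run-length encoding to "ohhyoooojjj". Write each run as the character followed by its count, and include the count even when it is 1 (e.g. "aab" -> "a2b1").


String: "ohhyoooojjj"
Scanning for consecutive runs:
  'o' x 1
  'h' x 2
  'y' x 1
  'o' x 4
  'j' x 3
RLE = "o1h2y1o4j3"


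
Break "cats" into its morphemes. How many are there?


Word: "cats"
Morphemes: cat + -s
Each morpheme carries meaning
= 2 morphemes


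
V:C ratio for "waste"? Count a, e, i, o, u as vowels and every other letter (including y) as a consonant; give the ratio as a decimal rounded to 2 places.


Word: "waste"
Vowels (a,e,i,o,u): 2
Consonants: 3
Ratio = 2/3
= 0.67


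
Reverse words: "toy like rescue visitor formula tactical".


Original: "toy like rescue visitor formula tactical"
Words (1..n): toy | like | rescue | visitor | formula | tactical
Reversed (n..1): tactical | formula | visitor | rescue | like | toy
Result = "tactical formula visitor rescue like toy"


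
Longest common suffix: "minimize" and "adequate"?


Word 1: "minimize"
Word 2: "adequate"
Comparing from end:
  Pos -1: 'e' == 'e'
  Pos -2: 'z' != 't' (stop)
LCS = "e" (length 1)


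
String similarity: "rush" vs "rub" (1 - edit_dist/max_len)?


Word 1: "rush" (length 4)
Word 2: "rub" (length 3)
One optimal edit sequence:
  1. keep 'r'
  2. keep 'u'
  3. delete 's'  (+1)
  4. substitute 'h' -> 'b'  (+1)
Edit distance = 2
Max length = max(4, 3) = 4
Similarity = 1 - 2/4
= 0.5000


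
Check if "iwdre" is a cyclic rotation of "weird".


Word: "weird", Candidate: "iwdre"
Method: check if candidate is substring of word+word
"weirdweird" contains "iwdre"? No
Is rotation = No


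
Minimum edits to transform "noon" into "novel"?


Word 1: "noon" (length 4)
Word 2: "novel" (length 5)
One optimal edit sequence (insert/delete/substitute each cost 1):
  1. keep 'n'
  2. keep 'o'
  3. insert 'v'  (+1)
  4. substitute 'o' -> 'e'  (+1)
  5. substitute 'n' -> 'l'  (+1)
Total edit operations: 3
Edit distance = 3


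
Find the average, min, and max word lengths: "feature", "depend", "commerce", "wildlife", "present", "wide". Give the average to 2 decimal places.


Lengths: "feature"=7, "depend"=6, "commerce"=8, "wildlife"=8, "present"=7, "wide"=4
Sum = 40, Count = 6
Average = 40/6 = 6.67
= avg=6.67, min=4, max=8


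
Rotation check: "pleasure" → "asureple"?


Word: "pleasure", Candidate: "asureple"
Method: check if candidate is substring of word+word
"pleasurepleasure" contains "asureple"? Yes
Is rotation = Yes


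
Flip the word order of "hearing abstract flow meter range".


Original: "hearing abstract flow meter range"
Words (1..n): hearing | abstract | flow | meter | range
Reversed (n..1): range | meter | flow | abstract | hearing
Result = "range meter flow abstract hearing"


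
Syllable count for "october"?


Word: "october"
Syllable breakdown: oc-to-ber
Counting: 3 parts
= 3 syllables


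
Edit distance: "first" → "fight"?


Word 1: "first" (length 5)
Word 2: "fight" (length 5)
One optimal edit sequence (insert/delete/substitute each cost 1):
  1. keep 'f'
  2. keep 'i'
  3. substitute 'r' -> 'g'  (+1)
  4. substitute 's' -> 'h'  (+1)
  5. keep 't'
Total edit operations: 2
Edit distance = 2


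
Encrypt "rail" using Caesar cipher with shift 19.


Word: "rail"
Shift: 19
Each letter → (letter + shift) mod 26:
  'r' (17) + 19 = 10 → 'k'
  'a' (0) + 19 = 19 → 't'
  'i' (8) + 19 = 1 → 'b'
  'l' (11) + 19 = 4 → 'e'
Result = "ktbe"


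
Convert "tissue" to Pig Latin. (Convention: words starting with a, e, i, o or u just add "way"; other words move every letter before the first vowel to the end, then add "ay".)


Word: "tissue"
Starts with consonant(s) → move to end, add 'ay'
Consonant cluster: "t"
Pig Latin = "issuetay"


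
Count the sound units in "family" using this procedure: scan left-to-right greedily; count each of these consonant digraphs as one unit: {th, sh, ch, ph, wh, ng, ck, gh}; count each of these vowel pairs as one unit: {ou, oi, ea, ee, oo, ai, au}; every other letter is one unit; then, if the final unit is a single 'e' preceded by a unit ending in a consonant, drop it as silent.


Word: "family" (6 letters)
Left-to-right scan:
  (1) 'f' (letter)
  (2) 'a' (letter)
  (3) 'm' (letter)
  (4) 'i' (letter)
  (5) 'l' (letter)
  (6) 'y' (letter)
Units from scan: 6
Sound units = 6 units


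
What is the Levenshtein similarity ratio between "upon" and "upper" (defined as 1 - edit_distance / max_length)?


Word 1: "upon" (length 4)
Word 2: "upper" (length 5)
One optimal edit sequence:
  1. keep 'u'
  2. insert 'p'  (+1)
  3. keep 'p'
  4. substitute 'o' -> 'e'  (+1)
  5. substitute 'n' -> 'r'  (+1)
Edit distance = 3
Max length = max(4, 5) = 5
Similarity = 1 - 3/5
= 0.4000


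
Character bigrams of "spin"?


Word: "spin" (length 4)
Number of bigrams = 4 - 2 + 1 = 3
  Position 0: "sp"
  Position 1: "pi"
  Position 2: "in"
Bigrams = "sp", "pi", "in"


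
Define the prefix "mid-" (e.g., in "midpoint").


Prefix: mid-
As in: midpoint -> mid- + point
Meaning = middle


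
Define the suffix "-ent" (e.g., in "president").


Suffix: -ent
Example: president (preside + -ent, with a spelling change)
Meaning = one who / that which


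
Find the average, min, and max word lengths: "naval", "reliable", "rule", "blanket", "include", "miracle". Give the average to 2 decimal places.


Lengths: "naval"=5, "reliable"=8, "rule"=4, "blanket"=7, "include"=7, "miracle"=7
Sum = 38, Count = 6
Average = 38/6 = 6.33
= avg=6.33, min=4, max=8


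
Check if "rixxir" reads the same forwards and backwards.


Word: "rixxir"
Reversed: "rixxir"
Forward == Backward? rixxir == rixxir
Palindrome = Yes


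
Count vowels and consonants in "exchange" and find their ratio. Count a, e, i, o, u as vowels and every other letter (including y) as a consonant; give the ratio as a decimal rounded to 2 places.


Word: "exchange"
Vowels (a,e,i,o,u): 3
Consonants: 5
Ratio = 3/5
= 0.60


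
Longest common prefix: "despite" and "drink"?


Word 1: "despite"
Word 2: "drink"
Comparing from start:
  Pos 0: 'd' == 'd'
  Pos 1: 'e' != 'r' (stop)
LCP = "d" (length 1)


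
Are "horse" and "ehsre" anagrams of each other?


Word 1: "horse" → sorted: ehors
Word 2: "ehsre" → sorted: eehrs
Same letters? ehors != eehrs
Anagram = No


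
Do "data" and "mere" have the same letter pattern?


Pattern of "data": [0, 1, 2, 1]
Pattern of "mere": [0, 1, 2, 1]
Patterns match
Same pattern = Yes


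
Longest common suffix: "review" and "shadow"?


Word 1: "review"
Word 2: "shadow"
Comparing from end:
  Pos -1: 'w' == 'w'
  Pos -2: 'e' != 'o' (stop)
LCS = "w" (length 1)


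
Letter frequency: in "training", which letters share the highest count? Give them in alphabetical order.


Word: "training"
Letter counts:
  'a': 1
  'g': 1
  'i': 2
  'n': 2
  'r': 1
  't': 1
Maximum count = 2
Most frequent = 'i', 'n' (2 times each)


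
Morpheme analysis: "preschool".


Word: "preschool"
Morphemes: pre- / school
Each morpheme carries meaning
= 2 morphemes


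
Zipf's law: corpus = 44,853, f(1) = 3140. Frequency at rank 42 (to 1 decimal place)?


Zipf's law: f(r) = f(1) / r
f(1) = 3140
f(42) = 3140 / 42
= 74.8 occurrences


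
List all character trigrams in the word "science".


Word: "science" (length 7)
Number of trigrams = 7 - 3 + 1 = 5
  Position 0: "sci"
  Position 1: "cie"
  Position 2: "ien"
  Position 3: "enc"
  Position 4: "nce"
Trigrams = "sci", "cie", "ien", "enc", "nce"


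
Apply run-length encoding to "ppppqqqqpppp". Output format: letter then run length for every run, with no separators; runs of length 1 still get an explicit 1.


String: "ppppqqqqpppp"
Scanning for consecutive runs:
  'p' x 4
  'q' x 4
  'p' x 4
RLE = "p4q4p4"


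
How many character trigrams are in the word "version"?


Word: "version" (length 7)
Number of 3-grams = length - 3 + 1 = 7 - 3 + 1
= 5


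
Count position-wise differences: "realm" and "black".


Comparing character by character (same length = 5):
  Pos 0: 'r' vs 'b' !=
  Pos 1: 'e' vs 'l' !=
  Pos 2: 'a' vs 'a' =
  Pos 3: 'l' vs 'c' !=
  Pos 4: 'm' vs 'k' !=
Hamming distance = 4


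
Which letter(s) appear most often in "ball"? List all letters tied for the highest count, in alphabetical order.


Word: "ball"
Letter counts:
  'a': 1
  'b': 1
  'l': 2
Maximum count = 2
Most frequent = 'l' (2 times each)


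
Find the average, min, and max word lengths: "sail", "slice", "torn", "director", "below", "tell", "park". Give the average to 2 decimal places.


Lengths: "sail"=4, "slice"=5, "torn"=4, "director"=8, "below"=5, "tell"=4, "park"=4
Sum = 34, Count = 7
Average = 34/7 = 4.86
= avg=4.86, min=4, max=8


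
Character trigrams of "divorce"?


Word: "divorce" (length 7)
Number of trigrams = 7 - 3 + 1 = 5
  Position 0: "div"
  Position 1: "ivo"
  Position 2: "vor"
  Position 3: "orc"
  Position 4: "rce"
Trigrams = "div", "ivo", "vor", "orc", "rce"


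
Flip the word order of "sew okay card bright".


Original: "sew okay card bright"
Words (1..n): sew | okay | card | bright
Reversed (n..1): bright | card | okay | sew
Result = "bright card okay sew"


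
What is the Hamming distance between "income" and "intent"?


Comparing character by character (same length = 6):
  Pos 0: 'i' vs 'i' =
  Pos 1: 'n' vs 'n' =
  Pos 2: 'c' vs 't' !=
  Pos 3: 'o' vs 'e' !=
  Pos 4: 'm' vs 'n' !=
  Pos 5: 'e' vs 't' !=
Hamming distance = 4


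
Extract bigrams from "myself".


Word: "myself" (length 6)
Number of bigrams = 6 - 2 + 1 = 5
  Position 0: "my"
  Position 1: "ys"
  Position 2: "se"
  Position 3: "el"
  Position 4: "lf"
Bigrams = "my", "ys", "se", "el", "lf"


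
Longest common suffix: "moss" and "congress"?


Word 1: "moss"
Word 2: "congress"
Comparing from end:
  Pos -1: 's' == 's'
  Pos -2: 's' == 's'
  Pos -3: 'o' != 'e' (stop)
LCS = "ss" (length 2)


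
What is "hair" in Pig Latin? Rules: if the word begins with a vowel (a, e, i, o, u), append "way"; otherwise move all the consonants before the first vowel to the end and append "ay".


Word: "hair"
Starts with consonant(s) → move to end, add 'ay'
Consonant cluster: "h"
Pig Latin = "airhay"


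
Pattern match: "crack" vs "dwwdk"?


Pattern of "crack": [0, 1, 2, 0, 3]
Pattern of "dwwdk": [0, 1, 1, 0, 2]
Patterns do not match
Same pattern = No


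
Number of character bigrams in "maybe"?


Word: "maybe" (length 5)
Number of 2-grams = length - 2 + 1 = 5 - 2 + 1
= 4


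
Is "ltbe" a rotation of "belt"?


Word: "belt", Candidate: "ltbe"
Method: check if candidate is substring of word+word
"beltbelt" contains "ltbe"? Yes
Is rotation = Yes


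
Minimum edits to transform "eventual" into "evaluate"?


Word 1: "eventual" (length 8)
Word 2: "evaluate" (length 8)
One optimal edit sequence (insert/delete/substitute each cost 1):
  1. keep 'e'
  2. keep 'v'
  3. delete 'e'  (+1)
  4. substitute 'n' -> 'a'  (+1)
  5. substitute 't' -> 'l'  (+1)
  6. keep 'u'
  7. keep 'a'
  8. insert 't'  (+1)
  9. substitute 'l' -> 'e'  (+1)
Total edit operations: 5
Edit distance = 5


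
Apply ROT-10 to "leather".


Word: "leather"
Shift: 10
Each letter → (letter + shift) mod 26:
  'l' (11) + 10 = 21 → 'v'
  'e' (4) + 10 = 14 → 'o'
  'a' (0) + 10 = 10 → 'k'
  't' (19) + 10 = 3 → 'd'
  'h' (7) + 10 = 17 → 'r'
  'e' (4) + 10 = 14 → 'o'
  'r' (17) + 10 = 1 → 'b'
Result = "vokdrob"


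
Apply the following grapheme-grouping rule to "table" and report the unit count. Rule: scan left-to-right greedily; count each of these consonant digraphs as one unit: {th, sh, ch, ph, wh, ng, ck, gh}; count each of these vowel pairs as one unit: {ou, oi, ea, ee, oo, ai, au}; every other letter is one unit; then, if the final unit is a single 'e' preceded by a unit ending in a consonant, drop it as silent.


Word: "table" (5 letters)
Left-to-right scan:
  (1) 't' (letter)
  (2) 'a' (letter)
  (3) 'b' (letter)
  (4) 'l' (letter)
  (5) 'e' (letter)
Units from scan: 5
Final unit is 'e' after a consonant -> drop as silent (-1)
Sound units = 4 units


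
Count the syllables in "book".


Word: "book"
Syllable breakdown: book
Counting: 1 part
= 1 syllable


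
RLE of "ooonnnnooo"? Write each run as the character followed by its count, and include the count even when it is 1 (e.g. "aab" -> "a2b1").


String: "ooonnnnooo"
Scanning for consecutive runs:
  'o' x 3
  'n' x 4
  'o' x 3
RLE = "o3n4o3"


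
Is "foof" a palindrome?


Word: "foof"
Reversed: "foof"
Forward == Backward? foof == foof
Palindrome = Yes


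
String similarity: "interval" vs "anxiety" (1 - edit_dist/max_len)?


Word 1: "interval" (length 8)
Word 2: "anxiety" (length 7)
One optimal edit sequence:
  1. substitute 'i' -> 'a'  (+1)
  2. keep 'n'
  3. delete 't'  (+1)
  4. substitute 'e' -> 'x'  (+1)
  5. substitute 'r' -> 'i'  (+1)
  6. substitute 'v' -> 'e'  (+1)
  7. substitute 'a' -> 't'  (+1)
  8. substitute 'l' -> 'y'  (+1)
Edit distance = 7
Max length = max(8, 7) = 8
Similarity = 1 - 7/8
= 0.1250


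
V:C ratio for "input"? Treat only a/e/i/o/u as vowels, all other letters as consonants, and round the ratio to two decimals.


Word: "input"
Vowels (a,e,i,o,u): 2
Consonants: 3
Ratio = 2/3
= 0.67


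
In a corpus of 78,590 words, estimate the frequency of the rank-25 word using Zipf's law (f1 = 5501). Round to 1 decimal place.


Zipf's law: f(r) = f(1) / r
f(1) = 5501
f(25) = 5501 / 25
= 220.0 occurrences


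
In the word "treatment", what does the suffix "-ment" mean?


Suffix: -ment
As in: treatment -> treat + -ment
Meaning = result of action


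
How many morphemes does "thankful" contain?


Word: "thankful"
Morphemes: thank / -ful
Each morpheme carries meaning
= 2 morphemes


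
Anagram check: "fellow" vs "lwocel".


Word 1: "fellow" → sorted: efllow
Word 2: "lwocel" → sorted: cellow
Same letters? efllow != cellow
Anagram = No


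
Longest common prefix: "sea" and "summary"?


Word 1: "sea"
Word 2: "summary"
Comparing from start:
  Pos 0: 's' == 's'
  Pos 1: 'e' != 'u' (stop)
LCP = "s" (length 1)


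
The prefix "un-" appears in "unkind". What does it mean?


Prefix: un-
As in: unkind -> un- + kind
Meaning = not / reverse


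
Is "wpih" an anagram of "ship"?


Word 1: "ship" → sorted: hips
Word 2: "wpih" → sorted: hipw
Same letters? hips != hipw
Anagram = No


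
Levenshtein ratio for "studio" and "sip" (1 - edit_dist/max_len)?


Word 1: "studio" (length 6)
Word 2: "sip" (length 3)
One optimal edit sequence:
  1. keep 's'
  2. delete 't'  (+1)
  3. delete 'u'  (+1)
  4. delete 'd'  (+1)
  5. keep 'i'
  6. substitute 'o' -> 'p'  (+1)
Edit distance = 4
Max length = max(6, 3) = 6
Similarity = 1 - 4/6
= 0.3333


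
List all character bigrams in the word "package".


Word: "package" (length 7)
Number of bigrams = 7 - 2 + 1 = 6
  Position 0: "pa"
  Position 1: "ac"
  Position 2: "ck"
  Position 3: "ka"
  Position 4: "ag"
  Position 5: "ge"
Bigrams = "pa", "ac", "ck", "ka", "ag", "ge"


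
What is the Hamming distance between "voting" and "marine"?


Comparing character by character (same length = 6):
  Pos 0: 'v' vs 'm' !=
  Pos 1: 'o' vs 'a' !=
  Pos 2: 't' vs 'r' !=
  Pos 3: 'i' vs 'i' =
  Pos 4: 'n' vs 'n' =
  Pos 5: 'g' vs 'e' !=
Hamming distance = 4


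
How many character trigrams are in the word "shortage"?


Word: "shortage" (length 8)
Number of 3-grams = length - 3 + 1 = 8 - 3 + 1
= 6


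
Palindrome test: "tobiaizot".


Word: "tobiaizot"
Reversed: "toziaibot"
Forward == Backward? tobiaizot != toziaibot
Palindrome = No


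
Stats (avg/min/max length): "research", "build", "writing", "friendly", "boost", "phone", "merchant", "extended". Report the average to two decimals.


Lengths: "research"=8, "build"=5, "writing"=7, "friendly"=8, "boost"=5, "phone"=5, "merchant"=8, "extended"=8
Sum = 54, Count = 8
Average = 54/8 = 6.75
= avg=6.75, min=5, max=8


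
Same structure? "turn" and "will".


Pattern of "turn": [0, 1, 2, 3]
Pattern of "will": [0, 1, 2, 2]
Patterns do not match
Same pattern = No


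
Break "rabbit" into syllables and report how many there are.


Word: "rabbit"
Syllable breakdown: rab-bit
Counting: 2 parts
= 2 syllables


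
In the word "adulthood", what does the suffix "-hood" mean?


Suffix: -hood
Example: adulthood (adult + -hood)
Meaning = state / condition


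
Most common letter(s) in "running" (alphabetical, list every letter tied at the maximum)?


Word: "running"
Letter counts:
  'g': 1
  'i': 1
  'n': 3
  'r': 1
  'u': 1
Maximum count = 3
Most frequent = 'n' (3 times each)


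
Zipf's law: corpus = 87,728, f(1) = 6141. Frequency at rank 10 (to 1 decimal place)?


Zipf's law: f(r) = f(1) / r
f(1) = 6141
f(10) = 6141 / 10
= 614.1 occurrences


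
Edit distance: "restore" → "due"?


Word 1: "restore" (length 7)
Word 2: "due" (length 3)
One optimal edit sequence (insert/delete/substitute each cost 1):
  1. delete 'r'  (+1)
  2. delete 'e'  (+1)
  3. delete 's'  (+1)
  4. delete 't'  (+1)
  5. substitute 'o' -> 'd'  (+1)
  6. substitute 'r' -> 'u'  (+1)
  7. keep 'e'
Total edit operations: 6
Edit distance = 6


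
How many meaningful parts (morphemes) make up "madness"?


Word: "madness"
Morphemes: mad / -ness
Each morpheme carries meaning
= 2 morphemes


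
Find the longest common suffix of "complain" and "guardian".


Word 1: "complain"
Word 2: "guardian"
Comparing from end:
  Pos -1: 'n' == 'n'
  Pos -2: 'i' != 'a' (stop)
LCS = "n" (length 1)


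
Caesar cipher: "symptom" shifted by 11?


Word: "symptom"
Shift: 11
Each letter → (letter + shift) mod 26:
  's' (18) + 11 = 3 → 'd'
  'y' (24) + 11 = 9 → 'j'
  'm' (12) + 11 = 23 → 'x'
  'p' (15) + 11 = 0 → 'a'
  't' (19) + 11 = 4 → 'e'
  'o' (14) + 11 = 25 → 'z'
  'm' (12) + 11 = 23 → 'x'
Result = "djxaezx"


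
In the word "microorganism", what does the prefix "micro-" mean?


Prefix: micro-
As in: microorganism -> micro- + organism
Meaning = small


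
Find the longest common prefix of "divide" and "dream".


Word 1: "divide"
Word 2: "dream"
Comparing from start:
  Pos 0: 'd' == 'd'
  Pos 1: 'i' != 'r' (stop)
LCP = "d" (length 1)


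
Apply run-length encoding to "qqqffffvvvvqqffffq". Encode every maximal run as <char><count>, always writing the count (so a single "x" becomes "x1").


String: "qqqffffvvvvqqffffq"
Scanning for consecutive runs:
  'q' x 3
  'f' x 4
  'v' x 4
  'q' x 2
  'f' x 4
  'q' x 1
RLE = "q3f4v4q2f4q1"


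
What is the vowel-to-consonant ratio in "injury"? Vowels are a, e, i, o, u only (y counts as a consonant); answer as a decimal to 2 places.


Word: "injury"
Vowels (a,e,i,o,u): 2
Consonants: 4
Ratio = 2/4
= 0.50


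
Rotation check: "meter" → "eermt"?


Word: "meter", Candidate: "eermt"
Method: check if candidate is substring of word+word
"metermeter" contains "eermt"? No
Is rotation = No


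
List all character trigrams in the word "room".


Word: "room" (length 4)
Number of trigrams = 4 - 3 + 1 = 2
  Position 0: "roo"
  Position 1: "oom"
Trigrams = "roo", "oom"


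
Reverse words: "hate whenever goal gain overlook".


Original: "hate whenever goal gain overlook"
Words (1..n): hate | whenever | goal | gain | overlook
Reversed (n..1): overlook | gain | goal | whenever | hate
Result = "overlook gain goal whenever hate"


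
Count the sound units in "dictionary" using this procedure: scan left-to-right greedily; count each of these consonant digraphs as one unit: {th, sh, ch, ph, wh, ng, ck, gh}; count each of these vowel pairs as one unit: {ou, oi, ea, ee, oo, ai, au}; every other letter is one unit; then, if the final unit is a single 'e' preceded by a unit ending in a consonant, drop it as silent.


Word: "dictionary" (10 letters)
Left-to-right scan:
  1. 'd' (letter)
  2. 'i' (letter)
  3. 'c' (letter)
  4. 't' (letter)
  5. 'i' (letter)
  6. 'o' (letter)
  7. 'n' (letter)
  8. 'a' (letter)
  9. 'r' (letter)
  10. 'y' (letter)
Units from scan: 10
Sound units = 10 units


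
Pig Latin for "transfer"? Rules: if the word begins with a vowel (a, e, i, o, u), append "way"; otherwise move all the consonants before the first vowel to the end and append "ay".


Word: "transfer"
Starts with consonant(s) → move to end, add 'ay'
Consonant cluster: "tr"
Pig Latin = "ansfertray"


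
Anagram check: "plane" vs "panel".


Word 1: "plane" → sorted: aelnp
Word 2: "panel" → sorted: aelnp
Same letters? aelnp == aelnp
Anagram = Yes


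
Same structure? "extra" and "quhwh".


Pattern of "extra": [0, 1, 2, 3, 4]
Pattern of "quhwh": [0, 1, 2, 3, 2]
Patterns do not match
Same pattern = No


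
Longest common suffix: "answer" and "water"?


Word 1: "answer"
Word 2: "water"
Comparing from end:
  Pos -1: 'r' == 'r'
  Pos -2: 'e' == 'e'
  Pos -3: 'w' != 't' (stop)
LCS = "er" (length 2)


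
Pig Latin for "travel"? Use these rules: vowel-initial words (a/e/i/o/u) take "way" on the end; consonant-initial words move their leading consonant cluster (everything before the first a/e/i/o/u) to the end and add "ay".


Word: "travel"
Starts with consonant(s) → move to end, add 'ay'
Consonant cluster: "tr"
Pig Latin = "aveltray"


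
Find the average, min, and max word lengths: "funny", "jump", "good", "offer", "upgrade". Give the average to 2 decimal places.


Lengths: "funny"=5, "jump"=4, "good"=4, "offer"=5, "upgrade"=7
Sum = 25, Count = 5
Average = 25/5 = 5.00
= avg=5.00, min=4, max=7


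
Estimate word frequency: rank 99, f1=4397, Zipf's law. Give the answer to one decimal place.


Zipf's law: f(r) = f(1) / r
f(1) = 4397
f(99) = 4397 / 99
= 44.4 occurrences


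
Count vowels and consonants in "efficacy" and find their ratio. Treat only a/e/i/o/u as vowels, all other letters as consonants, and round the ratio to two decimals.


Word: "efficacy"
Vowels (a,e,i,o,u): 3
Consonants: 5
Ratio = 3/5
= 0.60


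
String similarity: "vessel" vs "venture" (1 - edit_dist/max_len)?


Word 1: "vessel" (length 6)
Word 2: "venture" (length 7)
One optimal edit sequence:
  1. keep 'v'
  2. keep 'e'
  3. insert 'n'  (+1)
  4. substitute 's' -> 't'  (+1)
  5. substitute 's' -> 'u'  (+1)
  6. substitute 'e' -> 'r'  (+1)
  7. substitute 'l' -> 'e'  (+1)
Edit distance = 5
Max length = max(6, 7) = 7
Similarity = 1 - 5/7
= 0.2857


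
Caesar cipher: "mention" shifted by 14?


Word: "mention"
Shift: 14
Each letter → (letter + shift) mod 26:
  'm' (12) + 14 = 0 → 'a'
  'e' (4) + 14 = 18 → 's'
  'n' (13) + 14 = 1 → 'b'
  't' (19) + 14 = 7 → 'h'
  'i' (8) + 14 = 22 → 'w'
  'o' (14) + 14 = 2 → 'c'
  'n' (13) + 14 = 1 → 'b'
Result = "asbhwcb"


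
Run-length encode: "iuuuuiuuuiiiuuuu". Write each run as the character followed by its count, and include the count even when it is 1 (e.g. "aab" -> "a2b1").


String: "iuuuuiuuuiiiuuuu"
Scanning for consecutive runs:
  'i' x 1
  'u' x 4
  'i' x 1
  'u' x 3
  'i' x 3
  'u' x 4
RLE = "i1u4i1u3i3u4"


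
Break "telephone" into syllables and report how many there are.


Word: "telephone"
Syllable breakdown: tel / e / phone
Counting: 3 parts
= 3 syllables


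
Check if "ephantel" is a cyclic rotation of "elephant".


Word: "elephant", Candidate: "ephantel"
Method: check if candidate is substring of word+word
"elephantelephant" contains "ephantel"? Yes
Is rotation = Yes


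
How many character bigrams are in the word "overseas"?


Word: "overseas" (length 8)
Number of 2-grams = length - 2 + 1 = 8 - 2 + 1
= 7


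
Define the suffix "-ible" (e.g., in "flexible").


Suffix: -ible
As in: flexible -> flex + -ible
Meaning = capable of
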